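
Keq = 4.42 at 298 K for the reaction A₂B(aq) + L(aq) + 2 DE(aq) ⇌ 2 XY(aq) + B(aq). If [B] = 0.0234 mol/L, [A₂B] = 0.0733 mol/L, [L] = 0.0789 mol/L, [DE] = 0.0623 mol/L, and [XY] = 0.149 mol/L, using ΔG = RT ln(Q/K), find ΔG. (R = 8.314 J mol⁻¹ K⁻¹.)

ΔG = 4.10 kJ/mol

Q = [XY]²·[B] / ([A₂B]·[L]·[DE]²) = (0.149)²·(0.0234) / ((0.0733)·(0.0789)·(0.0623)²) = 23.1
ΔG = RT ln(Q/Keq) = (8.314 J mol⁻¹ K⁻¹)(298 K) × ln(23.1/4.42)
   = (2.478 kJ/mol)(1.654) = 4.10 kJ/mol
ΔG > 0, so the forward reaction is non-spontaneous (proceeds in reverse).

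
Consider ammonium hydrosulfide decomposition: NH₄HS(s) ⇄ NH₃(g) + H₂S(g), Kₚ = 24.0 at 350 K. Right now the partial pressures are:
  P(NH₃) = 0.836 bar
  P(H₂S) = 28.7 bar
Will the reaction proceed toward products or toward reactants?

at equilibrium

(NH₄HS is a pure solid — omitted from Qₚ.)
Qₚ = P(NH₃)·P(H₂S) = (0.836)·(28.7) = 24.0
Qₚ = 24.0 = Kₚ, so the system is already at equilibrium.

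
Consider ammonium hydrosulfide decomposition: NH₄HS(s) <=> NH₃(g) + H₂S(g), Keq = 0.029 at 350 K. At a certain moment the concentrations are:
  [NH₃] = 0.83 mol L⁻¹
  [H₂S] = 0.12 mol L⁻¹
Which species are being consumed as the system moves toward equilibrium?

NH₃, H₂S (products)

(NH₄HS is a pure solid — omitted from Q.)
Q = [NH₃]·[H₂S] = (0.83)·(0.12) = 0.10
Q = 0.10 > Keq = 0.029: net reverse reaction.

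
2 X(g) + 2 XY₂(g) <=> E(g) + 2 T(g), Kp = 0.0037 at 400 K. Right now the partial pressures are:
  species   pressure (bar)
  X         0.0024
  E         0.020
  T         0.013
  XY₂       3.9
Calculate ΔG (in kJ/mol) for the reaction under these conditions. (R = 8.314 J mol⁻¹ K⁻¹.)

ΔG = 7.80 kJ/mol

Qp = P(E)·P(T)² / (P(X)²·P(XY₂)²) = (0.020)·(0.013)² / ((0.0024)²·(3.9)²) = 0.0386
ΔG = RT ln(Qp/Kp) = (8.314 J mol⁻¹ K⁻¹)(400 K) × ln(0.0386/0.0037)
   = (3.326 kJ/mol)(2.345) = 7.80 kJ/mol
ΔG > 0, so the forward reaction is non-spontaneous (proceeds in reverse).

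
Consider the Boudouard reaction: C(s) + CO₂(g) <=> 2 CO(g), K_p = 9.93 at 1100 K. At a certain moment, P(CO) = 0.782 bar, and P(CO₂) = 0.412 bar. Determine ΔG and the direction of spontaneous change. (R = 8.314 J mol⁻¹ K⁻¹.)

(C is a pure solid — omitted from Q_p.)
Q_p = P(CO)² / P(CO₂) = (0.782)² / (0.412) = 1.48
ΔG = RT ln(Q_p/K_p) = (8.314 J mol⁻¹ K⁻¹)(1100 K) × ln(1.48/9.93)
   = (9.145 kJ/mol)(-1.904) = -17.4 kJ/mol
ΔG < 0, so the forward reaction is spontaneous (proceeds forward).

ΔG = -17.4 kJ/mol; the forward reaction is spontaneous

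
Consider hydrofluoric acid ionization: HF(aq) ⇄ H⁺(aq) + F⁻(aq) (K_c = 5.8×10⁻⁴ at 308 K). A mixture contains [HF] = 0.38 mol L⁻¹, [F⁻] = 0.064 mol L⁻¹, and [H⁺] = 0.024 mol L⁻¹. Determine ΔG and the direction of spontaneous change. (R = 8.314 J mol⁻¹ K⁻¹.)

ΔG = 4.97 kJ/mol; the forward reaction is non-spontaneous

Q_c = [H⁺]·[F⁻] / [HF] = (0.024)·(0.064) / (0.38) = 0.00404
ΔG = RT ln(Q_c/K_c) = (8.314 J mol⁻¹ K⁻¹)(308 K) × ln(0.00404/5.8×10⁻⁴)
   = (2.561 kJ/mol)(1.941) = 4.97 kJ/mol
ΔG > 0, so the forward reaction is non-spontaneous (proceeds in reverse).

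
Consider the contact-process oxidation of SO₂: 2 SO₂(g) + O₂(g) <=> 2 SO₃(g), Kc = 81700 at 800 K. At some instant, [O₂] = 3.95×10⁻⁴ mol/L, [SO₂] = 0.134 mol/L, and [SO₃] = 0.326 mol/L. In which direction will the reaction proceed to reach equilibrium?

in the forward direction

Qc = [SO₃]² / ([SO₂]²·[O₂]) = (0.326)² / ((0.134)²·(3.95×10⁻⁴)) = 15000
Qc = 15000 < Kc = 81700, so the forward reaction proceeds.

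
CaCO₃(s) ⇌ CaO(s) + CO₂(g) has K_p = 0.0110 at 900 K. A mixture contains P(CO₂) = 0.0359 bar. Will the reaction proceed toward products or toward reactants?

reverse (toward reactants)

(CaCO₃, CaO are pure solids — omitted from Q_p.)
Q_p = P(CO₂) = 0.0359
Q_p = 0.0359 > K_p = 0.0110, so the reverse reaction proceeds.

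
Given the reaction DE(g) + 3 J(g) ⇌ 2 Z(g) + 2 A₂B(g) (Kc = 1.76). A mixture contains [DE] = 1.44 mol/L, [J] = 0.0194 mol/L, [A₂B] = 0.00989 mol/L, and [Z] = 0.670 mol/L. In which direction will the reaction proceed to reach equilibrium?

reverse (toward reactants)

Qc = [Z]²·[A₂B]² / ([DE]·[J]³) = (0.670)²·(0.00989)² / ((1.44)·(0.0194)³) = 4.18
Qc = 4.18 > Kc = 1.76, so the reverse reaction proceeds.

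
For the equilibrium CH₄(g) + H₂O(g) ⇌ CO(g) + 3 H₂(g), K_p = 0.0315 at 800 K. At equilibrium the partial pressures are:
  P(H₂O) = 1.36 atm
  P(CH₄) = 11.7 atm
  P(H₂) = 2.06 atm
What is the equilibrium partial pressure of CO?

At equilibrium, K_p = P(CO)·P(H₂)³ / (P(CH₄)·P(H₂O)) = 0.0315.
(P(CO))·(2.06)³ / ((11.7)·(1.36)) = 0.0315
P(CO) = 0.0573 atm

P(CO) = 0.0573 atm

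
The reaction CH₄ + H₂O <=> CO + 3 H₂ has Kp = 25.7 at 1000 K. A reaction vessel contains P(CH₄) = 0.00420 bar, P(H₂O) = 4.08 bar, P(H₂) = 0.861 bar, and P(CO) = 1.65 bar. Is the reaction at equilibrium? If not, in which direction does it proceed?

in the reverse direction

Qp = P(CO)·P(H₂)³ / (P(CH₄)·P(H₂O)) = (1.65)·(0.861)³ / ((0.00420)·(4.08)) = 61.5
Qp = 61.5 > Kp = 25.7, so the reverse reaction proceeds.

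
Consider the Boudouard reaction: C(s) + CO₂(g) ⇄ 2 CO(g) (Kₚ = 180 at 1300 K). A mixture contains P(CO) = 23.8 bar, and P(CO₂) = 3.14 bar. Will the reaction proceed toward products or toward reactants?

neither direction; the system is at equilibrium

(C is a pure solid — omitted from Qₚ.)
Qₚ = P(CO)² / P(CO₂) = (23.8)² / (3.14) = 180
Qₚ = 180 = Kₚ, so the system is already at equilibrium.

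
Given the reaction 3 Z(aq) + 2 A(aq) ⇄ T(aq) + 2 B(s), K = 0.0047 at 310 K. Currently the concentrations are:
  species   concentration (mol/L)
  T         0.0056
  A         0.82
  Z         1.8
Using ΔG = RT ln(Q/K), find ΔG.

(B is a pure solid — omitted from Q.)
Q = [T] / ([Z]³·[A]²) = (0.0056) / ((1.8)³·(0.82)²) = 0.00143
ΔG = RT ln(Q/K) = (8.314 J mol⁻¹ K⁻¹)(310 K) × ln(0.00143/0.0047)
   = (2.577 kJ/mol)(-1.190) = -3.07 kJ/mol
ΔG < 0, so the forward reaction is spontaneous (proceeds forward).

ΔG = -3.07 kJ/mol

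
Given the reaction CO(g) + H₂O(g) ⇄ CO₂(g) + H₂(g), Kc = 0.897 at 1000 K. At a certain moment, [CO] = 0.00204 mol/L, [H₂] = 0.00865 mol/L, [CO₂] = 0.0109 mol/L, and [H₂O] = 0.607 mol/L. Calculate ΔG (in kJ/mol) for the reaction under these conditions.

Qc = [CO₂]·[H₂] / ([CO]·[H₂O]) = (0.0109)·(0.00865) / ((0.00204)·(0.607)) = 0.0761
ΔG = RT ln(Qc/Kc) = (8.314 J mol⁻¹ K⁻¹)(1000 K) × ln(0.0761/0.897)
   = (8.314 kJ/mol)(-2.467) = -20.5 kJ/mol
ΔG < 0, so the forward reaction is spontaneous (proceeds forward).

ΔG = -20.5 kJ/mol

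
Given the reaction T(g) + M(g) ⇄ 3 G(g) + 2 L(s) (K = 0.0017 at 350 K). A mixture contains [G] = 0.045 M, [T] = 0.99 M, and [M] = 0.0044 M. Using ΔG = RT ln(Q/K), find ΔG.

ΔG = 7.30 kJ/mol

(L is a pure solid — omitted from Q.)
Q = [G]³ / ([T]·[M]) = (0.045)³ / ((0.99)·(0.0044)) = 0.0209
ΔG = RT ln(Q/K) = (8.314 J mol⁻¹ K⁻¹)(350 K) × ln(0.0209/0.0017)
   = (2.910 kJ/mol)(2.509) = 7.30 kJ/mol
ΔG > 0, so the forward reaction is non-spontaneous (proceeds in reverse).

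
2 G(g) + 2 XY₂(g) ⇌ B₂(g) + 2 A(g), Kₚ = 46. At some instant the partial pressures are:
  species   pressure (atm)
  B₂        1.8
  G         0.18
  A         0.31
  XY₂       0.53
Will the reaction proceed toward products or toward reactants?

forward (toward products)

Qₚ = P(B₂)·P(A)² / (P(G)²·P(XY₂)²) = (1.8)·(0.31)² / ((0.18)²·(0.53)²) = 19
Qₚ = 19 < Kₚ = 46, so the forward reaction proceeds.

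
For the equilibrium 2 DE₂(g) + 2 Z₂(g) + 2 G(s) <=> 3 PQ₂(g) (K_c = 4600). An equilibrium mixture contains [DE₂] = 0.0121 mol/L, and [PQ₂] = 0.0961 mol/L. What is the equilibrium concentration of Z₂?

[Z₂] = 0.0363 mol/L

(G is a pure solid — omitted from K_c.)
At equilibrium, K_c = [PQ₂]³ / ([DE₂]²·[Z₂]²) = 4600.
(0.0961)³ / ((0.0121)²·([Z₂])²) = 4600
[Z₂]² = 0.00132 ⇒ [Z₂] = 0.0363 mol/L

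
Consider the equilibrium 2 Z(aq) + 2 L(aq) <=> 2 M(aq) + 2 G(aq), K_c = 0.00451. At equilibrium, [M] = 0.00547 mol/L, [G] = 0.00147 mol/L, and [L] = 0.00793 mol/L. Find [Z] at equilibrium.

[Z] = 0.0151 mol/L

At equilibrium, K_c = [M]²·[G]² / ([Z]²·[L]²) = 0.00451.
(0.00547)²·(0.00147)² / (([Z])²·(0.00793)²) = 0.00451
[Z]² = 2.28e-4 ⇒ [Z] = 0.0151 mol/L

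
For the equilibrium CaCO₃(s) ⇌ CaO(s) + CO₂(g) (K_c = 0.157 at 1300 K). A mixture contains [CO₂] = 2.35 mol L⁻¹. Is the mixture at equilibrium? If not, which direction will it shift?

no; Q > K, reaction proceeds in reverse

(CaCO₃, CaO are pure solids — omitted from Q_c.)
Q_c = [CO₂] = 2.35
Q_c = 2.35 > K_c = 0.157: net reverse reaction.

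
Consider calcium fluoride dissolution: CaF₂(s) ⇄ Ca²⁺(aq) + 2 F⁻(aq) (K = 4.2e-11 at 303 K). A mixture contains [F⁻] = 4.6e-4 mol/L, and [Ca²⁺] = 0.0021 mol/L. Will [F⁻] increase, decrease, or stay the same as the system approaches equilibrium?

(CaF₂ is a pure solid — omitted from Q.)
Q = [Ca²⁺]·[F⁻]² = (0.0021)·(4.6e-4)² = 4.4e-10
Q = 4.4e-10 > K = 4.2e-11: net reverse reaction.
F⁻ is a product, so it decreases.

decrease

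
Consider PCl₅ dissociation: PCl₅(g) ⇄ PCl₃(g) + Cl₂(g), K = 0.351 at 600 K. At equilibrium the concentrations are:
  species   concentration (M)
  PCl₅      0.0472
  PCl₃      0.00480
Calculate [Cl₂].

[Cl₂] = 3.45 M

At equilibrium, K = [PCl₃]·[Cl₂] / [PCl₅] = 0.351.
(0.00480)·([Cl₂]) / (0.0472) = 0.351
[Cl₂] = 3.45 M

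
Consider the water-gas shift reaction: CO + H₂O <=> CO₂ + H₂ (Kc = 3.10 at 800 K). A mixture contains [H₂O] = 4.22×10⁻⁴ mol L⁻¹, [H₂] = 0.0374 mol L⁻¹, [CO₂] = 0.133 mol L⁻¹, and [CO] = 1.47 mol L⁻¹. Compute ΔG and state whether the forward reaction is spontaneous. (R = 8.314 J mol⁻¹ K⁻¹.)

ΔG = 6.32 kJ/mol; the forward reaction is non-spontaneous

Qc = [CO₂]·[H₂] / ([CO]·[H₂O]) = (0.133)·(0.0374) / ((1.47)·(4.22×10⁻⁴)) = 8.02
ΔG = RT ln(Qc/Kc) = (8.314 J mol⁻¹ K⁻¹)(800 K) × ln(8.02/3.10)
   = (6.651 kJ/mol)(0.9505) = 6.32 kJ/mol
ΔG > 0, so the forward reaction is non-spontaneous (proceeds in reverse).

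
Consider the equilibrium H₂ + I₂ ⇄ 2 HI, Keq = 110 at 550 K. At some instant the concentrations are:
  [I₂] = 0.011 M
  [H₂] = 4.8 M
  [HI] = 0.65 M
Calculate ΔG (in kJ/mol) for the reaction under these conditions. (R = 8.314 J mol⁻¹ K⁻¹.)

ΔG = -12.0 kJ/mol

Q = [HI]² / ([H₂]·[I₂]) = (0.65)² / ((4.8)·(0.011)) = 8.00
ΔG = RT ln(Q/Keq) = (8.314 J mol⁻¹ K⁻¹)(550 K) × ln(8.00/110)
   = (4.573 kJ/mol)(-2.621) = -12.0 kJ/mol
ΔG < 0, so the forward reaction is spontaneous (proceeds forward).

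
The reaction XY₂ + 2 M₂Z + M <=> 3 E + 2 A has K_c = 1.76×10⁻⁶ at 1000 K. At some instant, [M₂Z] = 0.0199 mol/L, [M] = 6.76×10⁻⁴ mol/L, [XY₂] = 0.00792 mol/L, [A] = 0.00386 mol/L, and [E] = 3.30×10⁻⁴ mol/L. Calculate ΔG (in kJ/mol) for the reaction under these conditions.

Q_c = [E]³·[A]² / ([XY₂]·[M₂Z]²·[M]) = (3.30×10⁻⁴)³·(0.00386)² / ((0.00792)·(0.0199)²·(6.76×10⁻⁴)) = 2.53×10⁻⁷
ΔG = RT ln(Q_c/K_c) = (8.314 J mol⁻¹ K⁻¹)(1000 K) × ln(2.53×10⁻⁷/1.76×10⁻⁶)
   = (8.314 kJ/mol)(-1.940) = -16.1 kJ/mol
ΔG < 0, so the forward reaction is spontaneous (proceeds forward).

ΔG = -16.1 kJ/mol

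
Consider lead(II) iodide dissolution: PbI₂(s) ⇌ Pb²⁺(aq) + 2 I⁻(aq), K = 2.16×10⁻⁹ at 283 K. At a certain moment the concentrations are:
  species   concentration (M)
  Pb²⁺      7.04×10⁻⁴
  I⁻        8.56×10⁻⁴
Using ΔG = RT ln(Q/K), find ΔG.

ΔG = -3.37 kJ/mol

(PbI₂ is a pure solid — omitted from Q.)
Q = [Pb²⁺]·[I⁻]² = (7.04×10⁻⁴)·(8.56×10⁻⁴)² = 5.16×10⁻¹⁰
ΔG = RT ln(Q/K) = (8.314 J mol⁻¹ K⁻¹)(283 K) × ln(5.16×10⁻¹⁰/2.16×10⁻⁹)
   = (2.353 kJ/mol)(-1.432) = -3.37 kJ/mol
ΔG < 0, so the forward reaction is spontaneous (proceeds forward).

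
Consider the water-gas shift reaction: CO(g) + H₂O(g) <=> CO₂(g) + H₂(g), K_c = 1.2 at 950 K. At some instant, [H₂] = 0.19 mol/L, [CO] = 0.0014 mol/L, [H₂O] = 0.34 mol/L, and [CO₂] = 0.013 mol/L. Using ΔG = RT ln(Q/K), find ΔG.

ΔG = 11.6 kJ/mol

Q_c = [CO₂]·[H₂] / ([CO]·[H₂O]) = (0.013)·(0.19) / ((0.0014)·(0.34)) = 5.19
ΔG = RT ln(Q_c/K_c) = (8.314 J mol⁻¹ K⁻¹)(950 K) × ln(5.19/1.2)
   = (7.898 kJ/mol)(1.464) = 11.6 kJ/mol
ΔG > 0, so the forward reaction is non-spontaneous (proceeds in reverse).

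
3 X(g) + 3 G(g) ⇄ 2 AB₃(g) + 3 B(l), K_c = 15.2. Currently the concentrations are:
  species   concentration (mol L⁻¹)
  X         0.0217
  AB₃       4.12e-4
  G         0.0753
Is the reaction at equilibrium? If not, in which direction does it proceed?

(B is a pure liquid — omitted from Q_c.)
Q_c = [AB₃]² / ([X]³·[G]³) = (4.12e-4)² / ((0.0217)³·(0.0753)³) = 38.9
Q_c = 38.9 > K_c = 15.2, so the reverse reaction proceeds.

in the reverse direction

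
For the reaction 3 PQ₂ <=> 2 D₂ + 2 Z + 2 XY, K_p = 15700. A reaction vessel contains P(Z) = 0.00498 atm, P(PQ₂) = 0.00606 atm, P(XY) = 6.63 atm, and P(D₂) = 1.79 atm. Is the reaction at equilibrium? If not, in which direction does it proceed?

at equilibrium

Q_p = P(D₂)²·P(Z)²·P(XY)² / P(PQ₂)³ = (1.79)²·(0.00498)²·(6.63)² / (0.00606)³ = 15700
Q_p = 15700 = K_p, so the system is already at equilibrium.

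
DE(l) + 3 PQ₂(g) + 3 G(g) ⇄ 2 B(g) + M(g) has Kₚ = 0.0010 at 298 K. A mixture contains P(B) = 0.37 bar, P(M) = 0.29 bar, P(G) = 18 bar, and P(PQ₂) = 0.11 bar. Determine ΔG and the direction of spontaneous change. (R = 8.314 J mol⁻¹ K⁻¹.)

(DE is a pure liquid — omitted from Qₚ.)
Qₚ = P(B)²·P(M) / (P(PQ₂)³·P(G)³) = (0.37)²·(0.29) / ((0.11)³·(18)³) = 0.00511
ΔG = RT ln(Qₚ/Kₚ) = (8.314 J mol⁻¹ K⁻¹)(298 K) × ln(0.00511/0.0010)
   = (2.478 kJ/mol)(1.631) = 4.04 kJ/mol
ΔG > 0, so the forward reaction is non-spontaneous (proceeds in reverse).

ΔG = 4.04 kJ/mol; the forward reaction is non-spontaneous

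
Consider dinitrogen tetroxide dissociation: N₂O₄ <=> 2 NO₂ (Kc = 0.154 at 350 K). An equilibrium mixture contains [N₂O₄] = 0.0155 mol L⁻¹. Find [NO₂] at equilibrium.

At equilibrium, Kc = [NO₂]² / [N₂O₄] = 0.154.
([NO₂])² / (0.0155) = 0.154
[NO₂]² = 0.00239 ⇒ [NO₂] = 0.0489 mol L⁻¹

[NO₂] = 0.0489 mol L⁻¹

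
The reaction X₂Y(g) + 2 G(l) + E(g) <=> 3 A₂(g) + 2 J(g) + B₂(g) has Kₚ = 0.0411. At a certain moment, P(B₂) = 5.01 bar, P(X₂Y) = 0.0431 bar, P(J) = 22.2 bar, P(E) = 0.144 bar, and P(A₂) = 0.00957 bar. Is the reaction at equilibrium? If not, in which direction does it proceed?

reverse (toward reactants)

(G is a pure liquid — omitted from Qₚ.)
Qₚ = P(A₂)³·P(J)²·P(B₂) / (P(X₂Y)·P(E)) = (0.00957)³·(22.2)²·(5.01) / ((0.0431)·(0.144)) = 0.349
Qₚ = 0.349 > Kₚ = 0.0411, so the reverse reaction proceeds.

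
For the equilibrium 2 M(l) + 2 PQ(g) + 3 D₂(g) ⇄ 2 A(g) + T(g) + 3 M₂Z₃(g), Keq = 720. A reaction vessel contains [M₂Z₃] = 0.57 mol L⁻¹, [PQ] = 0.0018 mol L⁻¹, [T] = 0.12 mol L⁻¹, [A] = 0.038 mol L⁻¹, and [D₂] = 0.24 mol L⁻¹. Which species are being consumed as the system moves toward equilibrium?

none (at equilibrium)

(M is a pure liquid — omitted from Q.)
Q = [A]²·[T]·[M₂Z₃]³ / ([PQ]²·[D₂]³) = (0.038)²·(0.12)·(0.57)³ / ((0.0018)²·(0.24)³) = 720
Q = 720 = Keq; the system is at equilibrium.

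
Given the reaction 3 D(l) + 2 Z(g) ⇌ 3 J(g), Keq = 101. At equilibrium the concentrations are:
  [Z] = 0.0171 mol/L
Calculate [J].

(D is a pure liquid — omitted from Keq.)
At equilibrium, Keq = [J]³ / [Z]² = 101.
([J])³ / (0.0171)² = 101
[J]³ = 0.0295 ⇒ [J] = 0.309 mol/L

[J] = 0.309 mol/L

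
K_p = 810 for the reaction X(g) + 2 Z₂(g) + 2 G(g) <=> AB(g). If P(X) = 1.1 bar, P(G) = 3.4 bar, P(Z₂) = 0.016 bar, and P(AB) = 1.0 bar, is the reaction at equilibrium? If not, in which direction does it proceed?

Q_p = P(AB) / (P(X)·P(Z₂)²·P(G)²) = (1.0) / ((1.1)·(0.016)²·(3.4)²) = 310
Q_p = 310 < K_p = 810, so the forward reaction proceeds.

toward products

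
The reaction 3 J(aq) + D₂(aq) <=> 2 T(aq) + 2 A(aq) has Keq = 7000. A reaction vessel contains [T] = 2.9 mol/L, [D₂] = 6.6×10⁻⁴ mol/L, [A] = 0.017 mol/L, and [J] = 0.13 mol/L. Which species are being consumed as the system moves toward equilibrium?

J, D₂ (reactants)

Q = [T]²·[A]² / ([J]³·[D₂]) = (2.9)²·(0.017)² / ((0.13)³·(6.6×10⁻⁴)) = 1700
Q = 1700 < Keq = 7000: net forward reaction.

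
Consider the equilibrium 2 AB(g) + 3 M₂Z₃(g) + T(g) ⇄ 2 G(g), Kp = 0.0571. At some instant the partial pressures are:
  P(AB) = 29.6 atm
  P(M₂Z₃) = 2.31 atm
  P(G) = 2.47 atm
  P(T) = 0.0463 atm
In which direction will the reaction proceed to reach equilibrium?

Qp = P(G)² / (P(AB)²·P(M₂Z₃)³·P(T)) = (2.47)² / ((29.6)²·(2.31)³·(0.0463)) = 0.0122
Qp = 0.0122 < Kp = 0.0571, so the forward reaction proceeds.

forward (toward products)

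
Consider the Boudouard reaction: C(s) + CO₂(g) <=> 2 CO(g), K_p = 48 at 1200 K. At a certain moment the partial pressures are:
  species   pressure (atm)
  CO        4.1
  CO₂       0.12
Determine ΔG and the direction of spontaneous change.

ΔG = 10.7 kJ/mol; the forward reaction is non-spontaneous

(C is a pure solid — omitted from Q_p.)
Q_p = P(CO)² / P(CO₂) = (4.1)² / (0.12) = 140
ΔG = RT ln(Q_p/K_p) = (8.314 J mol⁻¹ K⁻¹)(1200 K) × ln(140/48)
   = (9.977 kJ/mol)(1.070) = 10.7 kJ/mol
ΔG > 0, so the forward reaction is non-spontaneous (proceeds in reverse).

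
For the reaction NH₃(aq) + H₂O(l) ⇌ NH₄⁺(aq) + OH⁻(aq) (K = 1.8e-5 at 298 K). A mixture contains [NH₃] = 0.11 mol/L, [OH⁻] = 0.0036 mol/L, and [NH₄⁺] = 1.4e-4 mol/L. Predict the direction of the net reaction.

in the forward direction

(H₂O is a pure liquid — omitted from Q.)
Q = [NH₄⁺]·[OH⁻] / [NH₃] = (1.4e-4)·(0.0036) / (0.11) = 4.6e-6
Q = 4.6e-6 < K = 1.8e-5, so the forward reaction proceeds.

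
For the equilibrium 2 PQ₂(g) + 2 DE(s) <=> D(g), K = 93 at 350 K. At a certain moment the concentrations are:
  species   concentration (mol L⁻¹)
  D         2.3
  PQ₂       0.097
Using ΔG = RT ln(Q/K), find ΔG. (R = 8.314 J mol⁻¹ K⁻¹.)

(DE is a pure solid — omitted from Q.)
Q = [D] / [PQ₂]² = (2.3) / (0.097)² = 244
ΔG = RT ln(Q/K) = (8.314 J mol⁻¹ K⁻¹)(350 K) × ln(244/93)
   = (2.910 kJ/mol)(0.9646) = 2.81 kJ/mol
ΔG > 0, so the forward reaction is non-spontaneous (proceeds in reverse).

ΔG = 2.81 kJ/mol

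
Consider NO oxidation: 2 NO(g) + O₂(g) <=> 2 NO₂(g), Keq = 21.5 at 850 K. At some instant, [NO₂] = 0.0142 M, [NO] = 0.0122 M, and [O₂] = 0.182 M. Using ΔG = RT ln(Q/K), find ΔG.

ΔG = -7.50 kJ/mol

Q = [NO₂]² / ([NO]²·[O₂]) = (0.0142)² / ((0.0122)²·(0.182)) = 7.44
ΔG = RT ln(Q/Keq) = (8.314 J mol⁻¹ K⁻¹)(850 K) × ln(7.44/21.5)
   = (7.067 kJ/mol)(-1.061) = -7.50 kJ/mol
ΔG < 0, so the forward reaction is spontaneous (proceeds forward).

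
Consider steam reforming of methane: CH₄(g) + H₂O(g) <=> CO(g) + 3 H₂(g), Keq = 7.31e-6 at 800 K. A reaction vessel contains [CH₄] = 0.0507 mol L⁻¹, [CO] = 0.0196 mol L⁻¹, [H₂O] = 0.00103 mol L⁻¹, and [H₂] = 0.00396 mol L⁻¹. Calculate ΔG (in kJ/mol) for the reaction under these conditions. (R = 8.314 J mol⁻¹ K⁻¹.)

Q = [CO]·[H₂]³ / ([CH₄]·[H₂O]) = (0.0196)·(0.00396)³ / ((0.0507)·(0.00103)) = 2.33e-5
ΔG = RT ln(Q/Keq) = (8.314 J mol⁻¹ K⁻¹)(800 K) × ln(2.33e-5/7.31e-6)
   = (6.651 kJ/mol)(1.159) = 7.71 kJ/mol
ΔG > 0, so the forward reaction is non-spontaneous (proceeds in reverse).

ΔG = 7.71 kJ/mol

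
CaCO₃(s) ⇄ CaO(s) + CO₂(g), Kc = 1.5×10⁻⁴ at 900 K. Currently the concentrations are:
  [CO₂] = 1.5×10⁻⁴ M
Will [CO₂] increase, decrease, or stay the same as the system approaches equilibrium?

(CaCO₃, CaO are pure solids — omitted from Qc.)
Qc = [CO₂] = 1.5×10⁻⁴
Qc = 1.5×10⁻⁴ = Kc; the system is at equilibrium.

stay the same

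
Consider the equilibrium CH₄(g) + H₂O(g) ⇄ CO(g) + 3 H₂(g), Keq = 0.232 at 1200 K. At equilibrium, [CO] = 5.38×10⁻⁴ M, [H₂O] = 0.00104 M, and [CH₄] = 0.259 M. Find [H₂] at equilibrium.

[H₂] = 0.488 M

At equilibrium, Keq = [CO]·[H₂]³ / ([CH₄]·[H₂O]) = 0.232.
(5.38×10⁻⁴)·([H₂])³ / ((0.259)·(0.00104)) = 0.232
[H₂]³ = 0.116 ⇒ [H₂] = 0.488 M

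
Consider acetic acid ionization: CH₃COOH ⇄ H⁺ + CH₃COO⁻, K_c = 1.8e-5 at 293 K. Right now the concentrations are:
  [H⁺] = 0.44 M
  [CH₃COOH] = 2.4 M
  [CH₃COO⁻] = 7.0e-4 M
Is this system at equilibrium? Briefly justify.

Q_c = [H⁺]·[CH₃COO⁻] / [CH₃COOH] = (0.44)·(7.0e-4) / (2.4) = 1.3e-4
Q_c = 1.3e-4 > K_c = 1.8e-5: net reverse reaction.

no; Q > K, reaction proceeds in reverse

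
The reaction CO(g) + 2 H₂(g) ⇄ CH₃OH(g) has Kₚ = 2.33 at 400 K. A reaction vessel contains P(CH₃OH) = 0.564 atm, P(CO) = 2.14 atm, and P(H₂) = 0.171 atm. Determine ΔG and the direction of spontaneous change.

Qₚ = P(CH₃OH) / (P(CO)·P(H₂)²) = (0.564) / ((2.14)·(0.171)²) = 9.01
ΔG = RT ln(Qₚ/Kₚ) = (8.314 J mol⁻¹ K⁻¹)(400 K) × ln(9.01/2.33)
   = (3.326 kJ/mol)(1.352) = 4.50 kJ/mol
ΔG > 0, so the forward reaction is non-spontaneous (proceeds in reverse).

ΔG = 4.50 kJ/mol; the forward reaction is non-spontaneous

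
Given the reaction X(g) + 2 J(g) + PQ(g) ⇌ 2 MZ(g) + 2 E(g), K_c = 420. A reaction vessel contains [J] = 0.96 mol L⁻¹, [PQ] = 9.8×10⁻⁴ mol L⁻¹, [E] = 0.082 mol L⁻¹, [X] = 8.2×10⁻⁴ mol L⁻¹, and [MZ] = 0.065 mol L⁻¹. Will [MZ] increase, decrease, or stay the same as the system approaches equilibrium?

increase

Q_c = [MZ]²·[E]² / ([X]·[J]²·[PQ]) = (0.065)²·(0.082)² / ((8.2×10⁻⁴)·(0.96)²·(9.8×10⁻⁴)) = 38
Q_c = 38 < K_c = 420: net forward reaction.
MZ is a product, so it increases.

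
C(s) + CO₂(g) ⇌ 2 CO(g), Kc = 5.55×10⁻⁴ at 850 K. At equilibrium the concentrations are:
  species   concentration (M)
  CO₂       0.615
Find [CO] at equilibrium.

[CO] = 0.0185 M

(C is a pure solid — omitted from Kc.)
At equilibrium, Kc = [CO]² / [CO₂] = 5.55×10⁻⁴.
([CO])² / (0.615) = 5.55×10⁻⁴
[CO]² = 3.41×10⁻⁴ ⇒ [CO] = 0.0185 M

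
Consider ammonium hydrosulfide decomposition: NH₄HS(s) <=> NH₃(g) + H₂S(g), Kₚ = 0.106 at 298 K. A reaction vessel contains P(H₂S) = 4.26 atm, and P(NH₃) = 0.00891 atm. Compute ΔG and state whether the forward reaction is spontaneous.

ΔG = -2.54 kJ/mol; the forward reaction is spontaneous

(NH₄HS is a pure solid — omitted from Qₚ.)
Qₚ = P(NH₃)·P(H₂S) = (0.00891)·(4.26) = 0.0380
ΔG = RT ln(Qₚ/Kₚ) = (8.314 J mol⁻¹ K⁻¹)(298 K) × ln(0.0380/0.106)
   = (2.478 kJ/mol)(-1.026) = -2.54 kJ/mol
ΔG < 0, so the forward reaction is spontaneous (proceeds forward).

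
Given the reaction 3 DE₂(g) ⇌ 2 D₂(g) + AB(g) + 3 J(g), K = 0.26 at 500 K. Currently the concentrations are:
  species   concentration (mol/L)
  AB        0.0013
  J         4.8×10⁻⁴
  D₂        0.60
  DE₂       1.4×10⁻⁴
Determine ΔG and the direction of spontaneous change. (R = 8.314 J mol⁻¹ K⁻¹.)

Q = [D₂]²·[AB]·[J]³ / [DE₂]³ = (0.60)²·(0.0013)·(4.8×10⁻⁴)³ / (1.4×10⁻⁴)³ = 0.0189
ΔG = RT ln(Q/K) = (8.314 J mol⁻¹ K⁻¹)(500 K) × ln(0.0189/0.26)
   = (4.157 kJ/mol)(-2.622) = -10.9 kJ/mol
ΔG < 0, so the forward reaction is spontaneous (proceeds forward).

ΔG = -10.9 kJ/mol; the forward reaction is spontaneous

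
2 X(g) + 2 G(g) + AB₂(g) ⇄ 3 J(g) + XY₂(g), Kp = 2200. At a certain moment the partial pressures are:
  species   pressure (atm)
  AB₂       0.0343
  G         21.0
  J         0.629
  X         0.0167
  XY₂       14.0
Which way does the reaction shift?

forward (toward products)

Qp = P(J)³·P(XY₂) / (P(X)²·P(G)²·P(AB₂)) = (0.629)³·(14.0) / ((0.0167)²·(21.0)²·(0.0343)) = 826
Qp = 826 < Kp = 2200, so the forward reaction proceeds.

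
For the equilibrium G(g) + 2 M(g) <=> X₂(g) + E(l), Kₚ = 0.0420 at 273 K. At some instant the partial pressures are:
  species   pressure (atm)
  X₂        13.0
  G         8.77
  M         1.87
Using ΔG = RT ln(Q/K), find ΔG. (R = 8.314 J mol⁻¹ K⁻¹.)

(E is a pure liquid — omitted from Qₚ.)
Qₚ = P(X₂) / (P(G)·P(M)²) = (13.0) / ((8.77)·(1.87)²) = 0.424
ΔG = RT ln(Qₚ/Kₚ) = (8.314 J mol⁻¹ K⁻¹)(273 K) × ln(0.424/0.0420)
   = (2.270 kJ/mol)(2.312) = 5.25 kJ/mol
ΔG > 0, so the forward reaction is non-spontaneous (proceeds in reverse).

ΔG = 5.25 kJ/mol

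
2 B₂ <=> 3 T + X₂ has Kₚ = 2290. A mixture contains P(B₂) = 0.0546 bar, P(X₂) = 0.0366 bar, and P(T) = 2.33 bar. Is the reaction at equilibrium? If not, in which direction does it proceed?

Qₚ = P(T)³·P(X₂) / P(B₂)² = (2.33)³·(0.0366) / (0.0546)² = 155
Qₚ = 155 < Kₚ = 2290, so the forward reaction proceeds.

forward (toward products)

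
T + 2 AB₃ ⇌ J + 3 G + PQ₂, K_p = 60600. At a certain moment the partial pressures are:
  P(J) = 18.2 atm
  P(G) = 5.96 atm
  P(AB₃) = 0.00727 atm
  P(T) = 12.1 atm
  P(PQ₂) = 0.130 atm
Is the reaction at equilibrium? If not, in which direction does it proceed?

toward reactants

Q_p = P(J)·P(G)³·P(PQ₂) / (P(T)·P(AB₃)²) = (18.2)·(5.96)³·(0.130) / ((12.1)·(0.00727)²) = 7.83×10⁵
Q_p = 7.83×10⁵ > K_p = 60600, so the reverse reaction proceeds.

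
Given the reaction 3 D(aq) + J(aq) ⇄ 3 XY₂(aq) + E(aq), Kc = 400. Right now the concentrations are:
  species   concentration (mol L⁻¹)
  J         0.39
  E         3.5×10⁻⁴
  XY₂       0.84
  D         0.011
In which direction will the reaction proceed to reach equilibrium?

no net change (already at equilibrium)

Qc = [XY₂]³·[E] / ([D]³·[J]) = (0.84)³·(3.5×10⁻⁴) / ((0.011)³·(0.39)) = 400
Qc = 400 = Kc, so the system is already at equilibrium.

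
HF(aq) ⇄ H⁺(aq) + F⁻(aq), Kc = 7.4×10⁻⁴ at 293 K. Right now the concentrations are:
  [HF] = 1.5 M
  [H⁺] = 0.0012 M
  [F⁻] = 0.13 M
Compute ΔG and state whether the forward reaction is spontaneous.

Qc = [H⁺]·[F⁻] / [HF] = (0.0012)·(0.13) / (1.5) = 1.04×10⁻⁴
ΔG = RT ln(Qc/Kc) = (8.314 J mol⁻¹ K⁻¹)(293 K) × ln(1.04×10⁻⁴/7.4×10⁻⁴)
   = (2.436 kJ/mol)(-1.962) = -4.78 kJ/mol
ΔG < 0, so the forward reaction is spontaneous (proceeds forward).

ΔG = -4.78 kJ/mol; the forward reaction is spontaneous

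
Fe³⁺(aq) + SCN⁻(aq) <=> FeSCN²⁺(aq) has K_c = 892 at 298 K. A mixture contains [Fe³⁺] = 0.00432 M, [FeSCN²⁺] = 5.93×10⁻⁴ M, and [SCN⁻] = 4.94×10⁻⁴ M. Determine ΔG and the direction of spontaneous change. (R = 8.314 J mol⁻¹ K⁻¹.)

Q_c = [FeSCN²⁺] / ([Fe³⁺]·[SCN⁻]) = (5.93×10⁻⁴) / ((0.00432)·(4.94×10⁻⁴)) = 278
ΔG = RT ln(Q_c/K_c) = (8.314 J mol⁻¹ K⁻¹)(298 K) × ln(278/892)
   = (2.478 kJ/mol)(-1.166) = -2.89 kJ/mol
ΔG < 0, so the forward reaction is spontaneous (proceeds forward).

ΔG = -2.89 kJ/mol; the forward reaction is spontaneous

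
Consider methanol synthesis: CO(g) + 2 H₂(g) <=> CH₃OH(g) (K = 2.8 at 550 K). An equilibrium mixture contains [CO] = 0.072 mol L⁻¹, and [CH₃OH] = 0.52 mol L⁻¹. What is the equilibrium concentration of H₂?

[H₂] = 1.6 mol L⁻¹

At equilibrium, K = [CH₃OH] / ([CO]·[H₂]²) = 2.8.
(0.52) / ((0.072)·([H₂])²) = 2.8
[H₂]² = 2.58 ⇒ [H₂] = 1.6 mol L⁻¹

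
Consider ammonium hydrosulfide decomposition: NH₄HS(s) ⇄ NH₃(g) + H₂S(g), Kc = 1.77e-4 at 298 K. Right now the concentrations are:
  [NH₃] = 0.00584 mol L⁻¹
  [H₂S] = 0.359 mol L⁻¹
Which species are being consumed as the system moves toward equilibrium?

NH₃, H₂S (products)

(NH₄HS is a pure solid — omitted from Qc.)
Qc = [NH₃]·[H₂S] = (0.00584)·(0.359) = 0.00210
Qc = 0.00210 > Kc = 1.77e-4: net reverse reaction.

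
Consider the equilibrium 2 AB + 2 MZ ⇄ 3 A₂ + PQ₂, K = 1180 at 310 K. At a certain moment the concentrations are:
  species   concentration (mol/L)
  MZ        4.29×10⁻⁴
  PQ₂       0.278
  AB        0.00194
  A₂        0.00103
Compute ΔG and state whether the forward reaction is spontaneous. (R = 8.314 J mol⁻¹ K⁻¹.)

ΔG = -2.55 kJ/mol; the forward reaction is spontaneous

Q = [A₂]³·[PQ₂] / ([AB]²·[MZ]²) = (0.00103)³·(0.278) / ((0.00194)²·(4.29×10⁻⁴)²) = 439
ΔG = RT ln(Q/K) = (8.314 J mol⁻¹ K⁻¹)(310 K) × ln(439/1180)
   = (2.577 kJ/mol)(-0.9888) = -2.55 kJ/mol
ΔG < 0, so the forward reaction is spontaneous (proceeds forward).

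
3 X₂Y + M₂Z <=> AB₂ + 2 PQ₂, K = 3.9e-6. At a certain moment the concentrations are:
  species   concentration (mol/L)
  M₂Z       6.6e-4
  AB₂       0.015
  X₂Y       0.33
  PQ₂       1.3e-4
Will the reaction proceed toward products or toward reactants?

Q = [AB₂]·[PQ₂]² / ([X₂Y]³·[M₂Z]) = (0.015)·(1.3e-4)² / ((0.33)³·(6.6e-4)) = 1.1e-5
Q = 1.1e-5 > K = 3.9e-6, so the reverse reaction proceeds.

in the reverse direction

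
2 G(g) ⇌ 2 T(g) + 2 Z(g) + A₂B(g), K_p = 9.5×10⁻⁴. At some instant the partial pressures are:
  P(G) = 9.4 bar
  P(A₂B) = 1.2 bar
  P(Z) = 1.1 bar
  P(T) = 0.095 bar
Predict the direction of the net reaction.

Q_p = P(T)²·P(Z)²·P(A₂B) / P(G)² = (0.095)²·(1.1)²·(1.2) / (9.4)² = 1.5×10⁻⁴
Q_p = 1.5×10⁻⁴ < K_p = 9.5×10⁻⁴, so the forward reaction proceeds.

forward (toward products)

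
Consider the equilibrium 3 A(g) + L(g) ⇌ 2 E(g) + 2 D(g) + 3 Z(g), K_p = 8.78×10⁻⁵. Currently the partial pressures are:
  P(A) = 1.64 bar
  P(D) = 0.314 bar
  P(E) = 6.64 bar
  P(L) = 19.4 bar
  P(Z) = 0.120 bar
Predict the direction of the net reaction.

Q_p = P(E)²·P(D)²·P(Z)³ / (P(A)³·P(L)) = (6.64)²·(0.314)²·(0.120)³ / ((1.64)³·(19.4)) = 8.78×10⁻⁵
Q_p = 8.78×10⁻⁵ = K_p, so the system is already at equilibrium.

neither direction; the system is at equilibrium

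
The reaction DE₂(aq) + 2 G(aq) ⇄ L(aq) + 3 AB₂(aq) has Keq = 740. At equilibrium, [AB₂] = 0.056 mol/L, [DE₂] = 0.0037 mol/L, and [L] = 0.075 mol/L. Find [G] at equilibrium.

At equilibrium, Keq = [L]·[AB₂]³ / ([DE₂]·[G]²) = 740.
(0.075)·(0.056)³ / ((0.0037)·([G])²) = 740
[G]² = 4.81e-6 ⇒ [G] = 0.0022 mol/L

[G] = 0.0022 mol/L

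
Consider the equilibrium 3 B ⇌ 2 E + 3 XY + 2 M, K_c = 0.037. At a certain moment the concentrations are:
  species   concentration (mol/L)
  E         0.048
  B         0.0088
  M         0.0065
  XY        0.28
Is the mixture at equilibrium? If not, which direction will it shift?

Q_c = [E]²·[XY]³·[M]² / [B]³ = (0.048)²·(0.28)³·(0.0065)² / (0.0088)³ = 0.0031
Q_c = 0.0031 < K_c = 0.037: net forward reaction.

no; Q < K, reaction proceeds forward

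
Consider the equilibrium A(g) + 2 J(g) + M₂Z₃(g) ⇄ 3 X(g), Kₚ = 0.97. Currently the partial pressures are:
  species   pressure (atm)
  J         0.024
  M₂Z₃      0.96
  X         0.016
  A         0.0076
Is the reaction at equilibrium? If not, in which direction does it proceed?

neither direction; the system is at equilibrium

Qₚ = P(X)³ / (P(A)·P(J)²·P(M₂Z₃)) = (0.016)³ / ((0.0076)·(0.024)²·(0.96)) = 0.97
Qₚ = 0.97 = Kₚ, so the system is already at equilibrium.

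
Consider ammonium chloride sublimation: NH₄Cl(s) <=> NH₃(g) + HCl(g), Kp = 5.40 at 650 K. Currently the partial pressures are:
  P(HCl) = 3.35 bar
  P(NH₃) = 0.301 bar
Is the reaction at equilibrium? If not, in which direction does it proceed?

(NH₄Cl is a pure solid — omitted from Qp.)
Qp = P(NH₃)·P(HCl) = (0.301)·(3.35) = 1.01
Qp = 1.01 < Kp = 5.40, so the forward reaction proceeds.

in the forward direction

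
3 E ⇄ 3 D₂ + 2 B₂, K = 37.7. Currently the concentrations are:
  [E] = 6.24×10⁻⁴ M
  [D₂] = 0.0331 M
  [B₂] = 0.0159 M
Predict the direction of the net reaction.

Q = [D₂]³·[B₂]² / [E]³ = (0.0331)³·(0.0159)² / (6.24×10⁻⁴)³ = 37.7
Q = 37.7 = K, so the system is already at equilibrium.

no net change (already at equilibrium)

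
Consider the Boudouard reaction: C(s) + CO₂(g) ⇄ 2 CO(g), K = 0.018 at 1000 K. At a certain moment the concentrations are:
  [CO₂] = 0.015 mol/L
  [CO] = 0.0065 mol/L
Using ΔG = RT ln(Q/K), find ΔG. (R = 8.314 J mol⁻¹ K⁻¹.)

ΔG = -15.4 kJ/mol

(C is a pure solid — omitted from Q.)
Q = [CO]² / [CO₂] = (0.0065)² / (0.015) = 0.00282
ΔG = RT ln(Q/K) = (8.314 J mol⁻¹ K⁻¹)(1000 K) × ln(0.00282/0.018)
   = (8.314 kJ/mol)(-1.854) = -15.4 kJ/mol
ΔG < 0, so the forward reaction is spontaneous (proceeds forward).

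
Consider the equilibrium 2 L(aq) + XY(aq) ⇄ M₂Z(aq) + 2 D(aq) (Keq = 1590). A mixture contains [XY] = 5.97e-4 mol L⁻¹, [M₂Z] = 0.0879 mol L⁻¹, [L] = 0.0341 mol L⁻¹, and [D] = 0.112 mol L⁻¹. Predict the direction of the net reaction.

Q = [M₂Z]·[D]² / ([L]²·[XY]) = (0.0879)·(0.112)² / ((0.0341)²·(5.97e-4)) = 1590
Q = 1590 = Keq, so the system is already at equilibrium.

at equilibrium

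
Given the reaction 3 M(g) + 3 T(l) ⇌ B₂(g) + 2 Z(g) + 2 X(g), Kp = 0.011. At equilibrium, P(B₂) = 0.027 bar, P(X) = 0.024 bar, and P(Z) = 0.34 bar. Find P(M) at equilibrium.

P(M) = 0.055 bar

(T is a pure liquid — omitted from Kp.)
At equilibrium, Kp = P(B₂)·P(Z)²·P(X)² / P(M)³ = 0.011.
(0.027)·(0.34)²·(0.024)² / (P(M))³ = 0.011
P(M)³ = 1.63e-4 ⇒ P(M) = 0.055 bar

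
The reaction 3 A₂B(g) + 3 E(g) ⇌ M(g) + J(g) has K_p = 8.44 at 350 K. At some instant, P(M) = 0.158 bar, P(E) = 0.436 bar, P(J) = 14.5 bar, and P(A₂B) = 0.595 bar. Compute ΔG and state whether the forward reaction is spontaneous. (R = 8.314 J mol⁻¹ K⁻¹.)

ΔG = 7.98 kJ/mol; the forward reaction is non-spontaneous

Q_p = P(M)·P(J) / (P(A₂B)³·P(E)³) = (0.158)·(14.5) / ((0.595)³·(0.436)³) = 131
ΔG = RT ln(Q_p/K_p) = (8.314 J mol⁻¹ K⁻¹)(350 K) × ln(131/8.44)
   = (2.910 kJ/mol)(2.742) = 7.98 kJ/mol
ΔG > 0, so the forward reaction is non-spontaneous (proceeds in reverse).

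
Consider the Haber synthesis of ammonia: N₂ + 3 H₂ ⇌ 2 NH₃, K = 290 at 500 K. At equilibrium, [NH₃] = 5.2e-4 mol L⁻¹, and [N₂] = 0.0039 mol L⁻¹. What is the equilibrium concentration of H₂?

[H₂] = 0.0062 mol L⁻¹

At equilibrium, K = [NH₃]² / ([N₂]·[H₂]³) = 290.
(5.2e-4)² / ((0.0039)·([H₂])³) = 290
[H₂]³ = 2.39e-7 ⇒ [H₂] = 0.0062 mol L⁻¹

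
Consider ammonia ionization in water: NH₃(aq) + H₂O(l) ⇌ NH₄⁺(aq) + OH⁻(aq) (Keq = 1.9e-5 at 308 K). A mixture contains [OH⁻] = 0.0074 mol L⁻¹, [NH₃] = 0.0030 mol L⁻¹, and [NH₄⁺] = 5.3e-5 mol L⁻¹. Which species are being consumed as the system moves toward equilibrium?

(H₂O is a pure liquid — omitted from Q.)
Q = [NH₄⁺]·[OH⁻] / [NH₃] = (5.3e-5)·(0.0074) / (0.0030) = 1.3e-4
Q = 1.3e-4 > Keq = 1.9e-5: net reverse reaction.

NH₄⁺, OH⁻ (products)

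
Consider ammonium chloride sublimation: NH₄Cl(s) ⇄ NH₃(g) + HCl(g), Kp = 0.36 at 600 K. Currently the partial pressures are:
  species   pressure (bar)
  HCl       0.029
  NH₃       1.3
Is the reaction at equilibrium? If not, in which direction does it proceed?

(NH₄Cl is a pure solid — omitted from Qp.)
Qp = P(NH₃)·P(HCl) = (1.3)·(0.029) = 0.038
Qp = 0.038 < Kp = 0.36, so the forward reaction proceeds.

to the right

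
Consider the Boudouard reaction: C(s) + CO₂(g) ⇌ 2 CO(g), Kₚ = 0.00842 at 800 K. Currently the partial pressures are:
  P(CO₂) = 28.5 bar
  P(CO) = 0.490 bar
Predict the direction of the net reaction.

(C is a pure solid — omitted from Qₚ.)
Qₚ = P(CO)² / P(CO₂) = (0.490)² / (28.5) = 0.00842
Qₚ = 0.00842 = Kₚ, so the system is already at equilibrium.

at equilibrium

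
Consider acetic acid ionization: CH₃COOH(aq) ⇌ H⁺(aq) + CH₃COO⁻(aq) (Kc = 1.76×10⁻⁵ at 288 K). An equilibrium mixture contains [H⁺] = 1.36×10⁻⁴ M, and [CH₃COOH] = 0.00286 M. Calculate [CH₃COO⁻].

[CH₃COO⁻] = 3.70×10⁻⁴ M

At equilibrium, Kc = [H⁺]·[CH₃COO⁻] / [CH₃COOH] = 1.76×10⁻⁵.
(1.36×10⁻⁴)·([CH₃COO⁻]) / (0.00286) = 1.76×10⁻⁵
[CH₃COO⁻] = 3.70×10⁻⁴ M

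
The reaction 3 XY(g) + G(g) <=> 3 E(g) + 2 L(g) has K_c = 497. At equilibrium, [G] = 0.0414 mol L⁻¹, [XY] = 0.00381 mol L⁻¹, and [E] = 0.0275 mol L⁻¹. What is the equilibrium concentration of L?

[L] = 0.234 mol L⁻¹

At equilibrium, K_c = [E]³·[L]² / ([XY]³·[G]) = 497.
(0.0275)³·([L])² / ((0.00381)³·(0.0414)) = 497
[L]² = 0.0547 ⇒ [L] = 0.234 mol L⁻¹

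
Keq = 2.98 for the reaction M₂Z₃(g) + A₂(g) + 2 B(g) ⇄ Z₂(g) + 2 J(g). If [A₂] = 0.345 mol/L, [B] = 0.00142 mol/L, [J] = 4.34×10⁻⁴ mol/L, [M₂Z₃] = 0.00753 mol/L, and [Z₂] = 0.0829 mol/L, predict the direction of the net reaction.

no net change (already at equilibrium)

Q = [Z₂]·[J]² / ([M₂Z₃]·[A₂]·[B]²) = (0.0829)·(4.34×10⁻⁴)² / ((0.00753)·(0.345)·(0.00142)²) = 2.98
Q = 2.98 = Keq, so the system is already at equilibrium.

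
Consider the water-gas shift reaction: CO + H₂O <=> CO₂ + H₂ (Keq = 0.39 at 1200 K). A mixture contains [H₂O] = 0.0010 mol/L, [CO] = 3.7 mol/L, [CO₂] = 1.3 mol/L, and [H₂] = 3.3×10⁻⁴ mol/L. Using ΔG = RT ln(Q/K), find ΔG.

Q = [CO₂]·[H₂] / ([CO]·[H₂O]) = (1.3)·(3.3×10⁻⁴) / ((3.7)·(0.0010)) = 0.116
ΔG = RT ln(Q/Keq) = (8.314 J mol⁻¹ K⁻¹)(1200 K) × ln(0.116/0.39)
   = (9.977 kJ/mol)(-1.213) = -12.1 kJ/mol
ΔG < 0, so the forward reaction is spontaneous (proceeds forward).

ΔG = -12.1 kJ/mol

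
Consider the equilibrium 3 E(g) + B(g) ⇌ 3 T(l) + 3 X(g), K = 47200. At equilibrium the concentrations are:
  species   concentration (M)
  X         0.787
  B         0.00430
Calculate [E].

[E] = 0.134 M

(T is a pure liquid — omitted from K.)
At equilibrium, K = [X]³ / ([E]³·[B]) = 47200.
(0.787)³ / (([E])³·(0.00430)) = 47200
[E]³ = 0.00240 ⇒ [E] = 0.134 M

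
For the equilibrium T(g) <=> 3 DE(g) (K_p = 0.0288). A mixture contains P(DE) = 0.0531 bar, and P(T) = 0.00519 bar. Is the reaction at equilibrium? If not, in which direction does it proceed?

neither direction; the system is at equilibrium

Q_p = P(DE)³ / P(T) = (0.0531)³ / (0.00519) = 0.0288
Q_p = 0.0288 = K_p, so the system is already at equilibrium.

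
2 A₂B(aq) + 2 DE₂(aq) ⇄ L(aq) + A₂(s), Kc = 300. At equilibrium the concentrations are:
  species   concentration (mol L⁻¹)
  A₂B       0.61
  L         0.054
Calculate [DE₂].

(A₂ is a pure solid — omitted from Kc.)
At equilibrium, Kc = [L] / ([A₂B]²·[DE₂]²) = 300.
(0.054) / ((0.61)²·([DE₂])²) = 300
[DE₂]² = 4.84×10⁻⁴ ⇒ [DE₂] = 0.022 mol L⁻¹

[DE₂] = 0.022 mol L⁻¹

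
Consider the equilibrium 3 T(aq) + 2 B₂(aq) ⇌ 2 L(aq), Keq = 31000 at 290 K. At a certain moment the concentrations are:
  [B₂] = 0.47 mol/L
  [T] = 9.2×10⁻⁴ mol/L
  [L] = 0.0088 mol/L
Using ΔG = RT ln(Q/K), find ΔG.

ΔG = 6.45 kJ/mol

Q = [L]² / ([T]³·[B₂]²) = (0.0088)² / ((9.2×10⁻⁴)³·(0.47)²) = 4.50×10⁵
ΔG = RT ln(Q/Keq) = (8.314 J mol⁻¹ K⁻¹)(290 K) × ln(4.50×10⁵/31000)
   = (2.411 kJ/mol)(2.675) = 6.45 kJ/mol
ΔG > 0, so the forward reaction is non-spontaneous (proceeds in reverse).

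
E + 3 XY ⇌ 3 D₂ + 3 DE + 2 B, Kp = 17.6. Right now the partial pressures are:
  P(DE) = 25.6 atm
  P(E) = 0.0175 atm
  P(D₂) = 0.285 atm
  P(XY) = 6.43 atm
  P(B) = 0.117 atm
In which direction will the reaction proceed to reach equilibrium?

Qp = P(D₂)³·P(DE)³·P(B)² / (P(E)·P(XY)³) = (0.285)³·(25.6)³·(0.117)² / ((0.0175)·(6.43)³) = 1.14
Qp = 1.14 < Kp = 17.6, so the forward reaction proceeds.

in the forward direction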